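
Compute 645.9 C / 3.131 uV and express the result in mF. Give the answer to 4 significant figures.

206300000000 mF

(645.9) / (3.131 × 10⁻⁶) = 206.292 × 10⁶ F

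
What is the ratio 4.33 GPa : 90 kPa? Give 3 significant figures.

(4.33 × 10^9) / (90 × 10^3) = 0.04811 × 10^6

48100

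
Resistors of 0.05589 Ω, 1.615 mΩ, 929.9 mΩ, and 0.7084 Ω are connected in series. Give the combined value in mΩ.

1695.805 mΩ

In mΩ:
  0.05589 Ω = 0.05589 × 10^3 mΩ = 55.89
  1.615 mΩ → 1.615
  929.9 mΩ → 929.9
  0.7084 Ω = 0.7084 × 10^3 mΩ = 708.4
Sum: 55.89 + 1.615 + 929.9 + 708.4 = 1695.805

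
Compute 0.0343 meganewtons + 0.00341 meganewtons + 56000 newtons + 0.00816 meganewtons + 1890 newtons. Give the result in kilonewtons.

103.76 kilonewtons

In kilonewtons:
  0.0343 meganewtons = 0.0343 × 10^3 kilonewtons = 34.3
  0.00341 meganewtons = 0.00341 × 10^3 kilonewtons = 3.41
  56000 newtons = 56000 × 10^-3 kilonewtons = 56
  0.00816 meganewtons = 0.00816 × 10^3 kilonewtons = 8.16
  1890 newtons = 1890 × 10^-3 kilonewtons = 1.89
Sum: 34.3 + 3.41 + 56 + 8.16 + 1.89 = 103.76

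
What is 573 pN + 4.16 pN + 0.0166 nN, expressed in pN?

In pN:
  573 pN → 573
  4.16 pN → 4.16
  0.0166 nN = 0.0166 × 10^3 pN = 16.6
Sum: 573 + 4.16 + 16.6 = 593.76

593.76 pN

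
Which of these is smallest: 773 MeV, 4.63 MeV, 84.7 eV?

773 MeV = 773000000 eV
4.63 MeV = 4630000 eV
84.7 eV = 84.7 eV

84.7 eV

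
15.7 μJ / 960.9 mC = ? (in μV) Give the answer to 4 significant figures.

(15.7 × 10⁻⁶) / (960.9 × 10⁻³) = 0.0163388 × 10⁻³ V

16.34 μV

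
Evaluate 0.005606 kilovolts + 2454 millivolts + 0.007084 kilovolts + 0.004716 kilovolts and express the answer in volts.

19.86 volts

In volts:
  0.005606 kilovolts = 0.005606 × 10^3 volts = 5.606
  2454 millivolts = 2454 × 10^-3 volts = 2.454
  0.007084 kilovolts = 0.007084 × 10^3 volts = 7.084
  0.004716 kilovolts = 0.004716 × 10^3 volts = 4.716
Sum: 5.606 + 2.454 + 7.084 + 4.716 = 19.86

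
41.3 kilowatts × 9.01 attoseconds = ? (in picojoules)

0.372113 picojoules

41.3 × 10³ × 9.01 × 10⁻¹⁸ = 372.113 × 10⁻¹⁵ J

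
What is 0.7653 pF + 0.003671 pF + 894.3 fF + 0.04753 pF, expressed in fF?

In fF:
  0.7653 pF = 0.7653e3 fF = 765.3
  0.003671 pF = 0.003671e3 fF = 3.671
  894.3 fF → 894.3
  0.04753 pF = 0.04753e3 fF = 47.53
Sum: 765.3 + 3.671 + 894.3 + 47.53 = 1710.801

1710.801 fF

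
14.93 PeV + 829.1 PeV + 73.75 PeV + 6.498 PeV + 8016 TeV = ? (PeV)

In PeV:
  14.93 PeV → 14.93
  829.1 PeV → 829.1
  73.75 PeV → 73.75
  6.498 PeV → 6.498
  8016 TeV = 8016 × 10^-3 PeV = 8.016
Sum: 14.93 + 829.1 + 73.75 + 6.498 + 8.016 = 932.294

932.294 PeV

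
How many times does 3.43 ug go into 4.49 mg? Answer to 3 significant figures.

1310

(4.49 × 10^-3) / (3.43 × 10^-6) = 1.309 × 10^3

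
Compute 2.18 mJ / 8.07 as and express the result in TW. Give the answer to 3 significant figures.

270 TW

(2.18e-3) / (8.07e-18) = 0.27014e15 W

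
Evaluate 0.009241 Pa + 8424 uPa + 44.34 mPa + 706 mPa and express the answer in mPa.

768.005 mPa

In mPa:
  0.009241 Pa = 0.009241 × 10³ mPa = 9.241
  8424 uPa = 8424 × 10⁻³ mPa = 8.424
  44.34 mPa → 44.34
  706 mPa → 706
Sum: 9.241 + 8.424 + 44.34 + 706 = 768.005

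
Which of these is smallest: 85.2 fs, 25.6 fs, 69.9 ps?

25.6 fs

85.2 fs = 0.0000000000000852 s
25.6 fs = 0.0000000000000256 s
69.9 ps = 0.0000000000699 s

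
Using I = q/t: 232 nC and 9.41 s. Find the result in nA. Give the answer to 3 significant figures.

(232 × 10^-9) / (9.41) = 24.655 × 10^-9 A

24.7 nA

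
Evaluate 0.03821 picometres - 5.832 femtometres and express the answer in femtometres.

In femtometres:
  0.03821 picometres = 0.03821e3 femtometres = 38.21
  5.832 femtometres → 5.832
Difference: 38.21 - 5.832 = 32.378

32.378 femtometres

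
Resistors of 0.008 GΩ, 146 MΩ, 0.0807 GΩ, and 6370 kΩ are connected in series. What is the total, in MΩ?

241.07 MΩ

In MΩ:
  0.008 GΩ = 0.008e3 MΩ = 8
  146 MΩ → 146
  0.0807 GΩ = 0.0807e3 MΩ = 80.7
  6370 kΩ = 6370e-3 MΩ = 6.37
Sum: 8 + 146 + 80.7 + 6.37 = 241.07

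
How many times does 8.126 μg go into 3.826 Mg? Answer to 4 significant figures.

470800000000

(3.826e6) / (8.126e-6) = 0.47083e12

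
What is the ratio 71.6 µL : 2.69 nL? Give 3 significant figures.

26600

(71.6e-6) / (2.69e-9) = 26.62e3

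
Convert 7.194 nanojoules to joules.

0.000000007194 joules

nano = 10^-9, (no prefix) = 10^0; factor is 10^-9.
7.194 × 10^-9 = 0.000000007194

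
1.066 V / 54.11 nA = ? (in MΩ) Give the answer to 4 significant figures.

(1.066) / (54.11 × 10⁻⁹) = 0.0197006 × 10⁹ Ω

19.70 MΩ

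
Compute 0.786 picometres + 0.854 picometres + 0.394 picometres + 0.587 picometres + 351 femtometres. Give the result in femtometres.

2972 femtometres

In femtometres:
  0.786 picometres = 0.786e3 femtometres = 786
  0.854 picometres = 0.854e3 femtometres = 854
  0.394 picometres = 0.394e3 femtometres = 394
  0.587 picometres = 0.587e3 femtometres = 587
  351 femtometres → 351
Sum: 786 + 854 + 394 + 587 + 351 = 2972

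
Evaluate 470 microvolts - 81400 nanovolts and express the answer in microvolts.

In microvolts:
  470 microvolts → 470
  81400 nanovolts = 81400 × 10⁻³ microvolts = 81.4
Difference: 470 - 81.4 = 388.6

388.6 microvolts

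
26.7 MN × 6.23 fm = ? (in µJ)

0.166341 µJ

26.7 × 10⁶ × 6.23 × 10⁻¹⁵ = 166.341 × 10⁻⁹ J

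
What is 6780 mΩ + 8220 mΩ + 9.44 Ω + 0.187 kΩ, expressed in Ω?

211.44 Ω

In Ω:
  6780 mΩ = 6780e-3 Ω = 6.78
  8220 mΩ = 8220e-3 Ω = 8.22
  9.44 Ω → 9.44
  0.187 kΩ = 0.187e3 Ω = 187
Sum: 6.78 + 8.22 + 9.44 + 187 = 211.44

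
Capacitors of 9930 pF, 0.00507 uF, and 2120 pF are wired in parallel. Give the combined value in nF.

In nF:
  9930 pF = 9930 × 10^-3 nF = 9.93
  0.00507 uF = 0.00507 × 10^3 nF = 5.07
  2120 pF = 2120 × 10^-3 nF = 2.12
Sum: 9.93 + 5.07 + 2.12 = 17.12

17.12 nF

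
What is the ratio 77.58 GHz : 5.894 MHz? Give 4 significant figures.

13160

(77.58 × 10⁹) / (5.894 × 10⁶) = 13.163 × 10³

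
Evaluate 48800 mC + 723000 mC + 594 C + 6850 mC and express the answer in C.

1372.65 C

In C:
  48800 mC = 48800 × 10^-3 C = 48.8
  723000 mC = 723000 × 10^-3 C = 723
  594 C → 594
  6850 mC = 6850 × 10^-3 C = 6.85
Sum: 48.8 + 723 + 594 + 6.85 = 1372.65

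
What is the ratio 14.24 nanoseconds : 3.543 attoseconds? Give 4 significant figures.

4019000000

(14.24e-9) / (3.543e-18) = 4.0192e9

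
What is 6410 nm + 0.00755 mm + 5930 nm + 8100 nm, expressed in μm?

27.99 μm

In μm:
  6410 nm = 6410 × 10⁻³ μm = 6.41
  0.00755 mm = 0.00755 × 10³ μm = 7.55
  5930 nm = 5930 × 10⁻³ μm = 5.93
  8100 nm = 8100 × 10⁻³ μm = 8.1
Sum: 6.41 + 7.55 + 5.93 + 8.1 = 27.99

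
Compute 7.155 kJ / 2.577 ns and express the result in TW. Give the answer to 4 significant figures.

(7.155 × 10³) / (2.577 × 10⁻⁹) = 2.77648 × 10¹² W

2.776 TW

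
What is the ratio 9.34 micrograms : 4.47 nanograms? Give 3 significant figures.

2090

(9.34e-6) / (4.47e-9) = 2.089e3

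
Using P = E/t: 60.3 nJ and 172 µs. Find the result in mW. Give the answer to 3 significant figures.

0.351 mW

(60.3e-9) / (172e-6) = 0.35058e-3 W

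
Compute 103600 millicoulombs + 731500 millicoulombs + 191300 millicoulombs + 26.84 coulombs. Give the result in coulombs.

In coulombs:
  103600 millicoulombs = 103600 × 10^-3 coulombs = 103.6
  731500 millicoulombs = 731500 × 10^-3 coulombs = 731.5
  191300 millicoulombs = 191300 × 10^-3 coulombs = 191.3
  26.84 coulombs → 26.84
Sum: 103.6 + 731.5 + 191.3 + 26.84 = 1053.24

1053.24 coulombs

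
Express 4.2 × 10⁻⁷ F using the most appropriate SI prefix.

= 420 × 10⁻⁹ F; 10⁻⁹ is nano.

420 nF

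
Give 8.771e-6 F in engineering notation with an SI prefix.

= 8.771e-6 F; 1e-6 is micro.

8.771 uF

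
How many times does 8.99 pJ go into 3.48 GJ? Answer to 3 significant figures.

387000000000000000000

(3.48 × 10^9) / (8.99 × 10^-12) = 0.3871 × 10^21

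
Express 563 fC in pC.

femto = 1e-15, pico = 1e-12; factor is 1e-3.
563 × 1e-3 = 0.563

0.563 pC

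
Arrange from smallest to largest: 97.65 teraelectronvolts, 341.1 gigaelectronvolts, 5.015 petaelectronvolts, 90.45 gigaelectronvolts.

90.45 gigaelectronvolts < 341.1 gigaelectronvolts < 97.65 teraelectronvolts < 5.015 petaelectronvolts

97.65 teraelectronvolts = 97650000000000 electronvolts
341.1 gigaelectronvolts = 341100000000 electronvolts
5.015 petaelectronvolts = 5015000000000000 electronvolts
90.45 gigaelectronvolts = 90450000000 electronvolts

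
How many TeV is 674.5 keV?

0.0000006745 TeV

kilo = 10^3, tera = 10^12; factor is 10^-9.
674.5 × 10^-9 = 0.0000006745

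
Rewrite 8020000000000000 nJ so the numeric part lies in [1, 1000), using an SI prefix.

8.02 MJ

= 8.02 × 10^6 J; 10^6 is mega.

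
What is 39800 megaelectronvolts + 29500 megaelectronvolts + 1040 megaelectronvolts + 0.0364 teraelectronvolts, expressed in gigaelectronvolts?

In gigaelectronvolts:
  39800 megaelectronvolts = 39800e-3 gigaelectronvolts = 39.8
  29500 megaelectronvolts = 29500e-3 gigaelectronvolts = 29.5
  1040 megaelectronvolts = 1040e-3 gigaelectronvolts = 1.04
  0.0364 teraelectronvolts = 0.0364e3 gigaelectronvolts = 36.4
Sum: 39.8 + 29.5 + 1.04 + 36.4 = 106.74

106.74 gigaelectronvolts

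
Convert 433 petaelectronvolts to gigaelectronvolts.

peta = 10¹⁵, giga = 10⁹; factor is 10⁶.
433 × 10⁶ = 433000000

433000000 gigaelectronvolts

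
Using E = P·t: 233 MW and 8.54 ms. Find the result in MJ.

1.98982 MJ

233 × 10⁶ × 8.54 × 10⁻³ = 1989.82 × 10³ J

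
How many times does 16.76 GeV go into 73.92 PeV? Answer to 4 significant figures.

4411000

(73.92 × 10^15) / (16.76 × 10^9) = 4.4105 × 10^6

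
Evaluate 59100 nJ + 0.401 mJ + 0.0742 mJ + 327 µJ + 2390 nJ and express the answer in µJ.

In µJ:
  59100 nJ = 59100e-3 µJ = 59.1
  0.401 mJ = 0.401e3 µJ = 401
  0.0742 mJ = 0.0742e3 µJ = 74.2
  327 µJ → 327
  2390 nJ = 2390e-3 µJ = 2.39
Sum: 59.1 + 401 + 74.2 + 327 + 2.39 = 863.69

863.69 µJ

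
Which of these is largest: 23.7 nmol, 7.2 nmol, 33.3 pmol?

23.7 nmol = 0.0000000237 mol
7.2 nmol = 0.0000000072 mol
33.3 pmol = 0.0000000000333 mol

23.7 nmol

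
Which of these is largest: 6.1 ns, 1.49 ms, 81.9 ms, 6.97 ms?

81.9 ms

6.1 ns = 0.0000000061 s
1.49 ms = 0.00149 s
81.9 ms = 0.0819 s
6.97 ms = 0.00697 s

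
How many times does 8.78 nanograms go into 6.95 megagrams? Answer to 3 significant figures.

(6.95e6) / (8.78e-9) = 0.7916e15

792000000000000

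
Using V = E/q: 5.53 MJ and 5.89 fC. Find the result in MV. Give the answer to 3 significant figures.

939000000000000 MV

(5.53 × 10⁶) / (5.89 × 10⁻¹⁵) = 0.93888 × 10²¹ V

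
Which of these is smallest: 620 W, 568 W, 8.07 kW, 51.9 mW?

620 W = 620 W
568 W = 568 W
8.07 kW = 8070 W
51.9 mW = 0.0519 W

51.9 mW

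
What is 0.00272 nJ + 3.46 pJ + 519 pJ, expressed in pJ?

525.18 pJ

In pJ:
  0.00272 nJ = 0.00272e3 pJ = 2.72
  3.46 pJ → 3.46
  519 pJ → 519
Sum: 2.72 + 3.46 + 519 = 525.18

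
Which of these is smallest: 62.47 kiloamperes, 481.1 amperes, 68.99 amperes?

68.99 amperes

62.47 kiloamperes = 62470 amperes
481.1 amperes = 481.1 amperes
68.99 amperes = 68.99 amperes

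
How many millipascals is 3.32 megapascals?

mega = 1e6, milli = 1e-3; factor is 1e9.
3.32 × 1e9 = 3320000000

3320000000 millipascals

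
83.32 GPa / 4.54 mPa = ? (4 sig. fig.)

18350000000000

(83.32 × 10^9) / (4.54 × 10^-3) = 18.352 × 10^12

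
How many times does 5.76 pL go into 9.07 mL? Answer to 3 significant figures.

(9.07e-3) / (5.76e-12) = 1.575e9

1570000000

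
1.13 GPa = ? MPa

1130 MPa

giga = 10⁹, mega = 10⁶; factor is 10³.
1.13 × 10³ = 1130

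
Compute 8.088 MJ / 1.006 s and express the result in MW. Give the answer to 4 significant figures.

8.040 MW

(8.088 × 10⁶) / (1.006) = 8.03976 × 10⁶ W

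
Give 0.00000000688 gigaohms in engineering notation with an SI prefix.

6.88 ohms

= 6.88 ohms; mantissa already in [1, 1000).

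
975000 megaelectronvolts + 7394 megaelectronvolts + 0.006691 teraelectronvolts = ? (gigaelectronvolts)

In gigaelectronvolts:
  975000 megaelectronvolts = 975000e-3 gigaelectronvolts = 975
  7394 megaelectronvolts = 7394e-3 gigaelectronvolts = 7.394
  0.006691 teraelectronvolts = 0.006691e3 gigaelectronvolts = 6.691
Sum: 975 + 7.394 + 6.691 = 989.085

989.085 gigaelectronvolts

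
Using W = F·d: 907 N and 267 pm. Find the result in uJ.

907 × 267e-12 = 242169e-12 J

0.242169 uJ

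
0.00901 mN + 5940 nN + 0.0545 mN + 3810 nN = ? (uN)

In uN:
  0.00901 mN = 0.00901 × 10^3 uN = 9.01
  5940 nN = 5940 × 10^-3 uN = 5.94
  0.0545 mN = 0.0545 × 10^3 uN = 54.5
  3810 nN = 3810 × 10^-3 uN = 3.81
Sum: 9.01 + 5.94 + 54.5 + 3.81 = 73.26

73.26 uN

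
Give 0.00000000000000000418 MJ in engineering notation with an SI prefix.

= 4.18e-12 J; 1e-12 is pico.

4.18 pJ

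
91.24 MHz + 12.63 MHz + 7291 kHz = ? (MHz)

In MHz:
  91.24 MHz → 91.24
  12.63 MHz → 12.63
  7291 kHz = 7291e-3 MHz = 7.291
Sum: 91.24 + 12.63 + 7.291 = 111.161

111.161 MHz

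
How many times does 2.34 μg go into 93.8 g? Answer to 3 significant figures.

40100000

(93.8) / (2.34e-6) = 40.09e6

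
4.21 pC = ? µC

0.00000421 µC

pico = 1e-12, micro = 1e-6; factor is 1e-6.
4.21 × 1e-6 = 0.00000421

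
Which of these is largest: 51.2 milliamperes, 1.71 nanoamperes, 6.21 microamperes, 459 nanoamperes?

51.2 milliamperes = 0.0512 amperes
1.71 nanoamperes = 0.00000000171 amperes
6.21 microamperes = 0.00000621 amperes
459 nanoamperes = 0.000000459 amperes

51.2 milliamperes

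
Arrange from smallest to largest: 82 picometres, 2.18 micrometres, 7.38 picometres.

82 picometres = 0.000000000082 metres
2.18 micrometres = 0.00000218 metres
7.38 picometres = 0.00000000000738 metres

7.38 picometres < 82 picometres < 2.18 micrometres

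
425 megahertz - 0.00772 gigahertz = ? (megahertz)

417.28 megahertz

In megahertz:
  425 megahertz → 425
  0.00772 gigahertz = 0.00772 × 10³ megahertz = 7.72
Difference: 425 - 7.72 = 417.28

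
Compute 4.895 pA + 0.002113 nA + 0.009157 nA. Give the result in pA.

16.165 pA

In pA:
  4.895 pA → 4.895
  0.002113 nA = 0.002113e3 pA = 2.113
  0.009157 nA = 0.009157e3 pA = 9.157
Sum: 4.895 + 2.113 + 9.157 = 16.165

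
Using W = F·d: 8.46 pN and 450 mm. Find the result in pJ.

8.46 × 10⁻¹² × 450 × 10⁻³ = 3807 × 10⁻¹⁵ J

3.807 pJ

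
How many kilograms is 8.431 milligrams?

0.000008431 kilograms

milli = 10^-3, kilo = 10^3; factor is 10^-6.
8.431 × 10^-6 = 0.000008431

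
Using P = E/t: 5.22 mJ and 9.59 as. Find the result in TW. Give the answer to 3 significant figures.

544 TW

(5.22e-3) / (9.59e-18) = 0.54432e15 W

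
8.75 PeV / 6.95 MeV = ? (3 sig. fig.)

(8.75 × 10¹⁵) / (6.95 × 10⁶) = 1.259 × 10⁹

1260000000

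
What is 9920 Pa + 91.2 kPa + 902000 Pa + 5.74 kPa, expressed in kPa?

In kPa:
  9920 Pa = 9920 × 10⁻³ kPa = 9.92
  91.2 kPa → 91.2
  902000 Pa = 902000 × 10⁻³ kPa = 902
  5.74 kPa → 5.74
Sum: 9.92 + 91.2 + 902 + 5.74 = 1008.86

1008.86 kPa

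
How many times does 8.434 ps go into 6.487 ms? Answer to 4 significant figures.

(6.487e-3) / (8.434e-12) = 0.76915e9

769100000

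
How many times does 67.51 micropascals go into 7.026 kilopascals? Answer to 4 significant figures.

(7.026 × 10^3) / (67.51 × 10^-6) = 0.10407 × 10^9

104100000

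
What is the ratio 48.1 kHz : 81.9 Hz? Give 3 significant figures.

587

(48.1 × 10³) / (81.9) = 0.5873 × 10³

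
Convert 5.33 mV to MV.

milli = 1e-3, mega = 1e6; factor is 1e-9.
5.33 × 1e-9 = 0.00000000533

0.00000000533 MV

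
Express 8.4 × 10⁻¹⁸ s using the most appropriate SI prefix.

8.4 as

= 8.4 × 10⁻¹⁸ s; 10⁻¹⁸ is atto.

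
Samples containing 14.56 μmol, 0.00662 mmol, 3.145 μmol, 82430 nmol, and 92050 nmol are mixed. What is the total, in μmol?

198.805 μmol

In μmol:
  14.56 μmol → 14.56
  0.00662 mmol = 0.00662e3 μmol = 6.62
  3.145 μmol → 3.145
  82430 nmol = 82430e-3 μmol = 82.43
  92050 nmol = 92050e-3 μmol = 92.05
Sum: 14.56 + 6.62 + 3.145 + 82.43 + 92.05 = 198.805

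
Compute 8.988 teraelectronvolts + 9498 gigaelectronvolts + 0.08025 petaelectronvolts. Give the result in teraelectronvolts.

In teraelectronvolts:
  8.988 teraelectronvolts → 8.988
  9498 gigaelectronvolts = 9498 × 10⁻³ teraelectronvolts = 9.498
  0.08025 petaelectronvolts = 0.08025 × 10³ teraelectronvolts = 80.25
Sum: 8.988 + 9.498 + 80.25 = 98.736

98.736 teraelectronvolts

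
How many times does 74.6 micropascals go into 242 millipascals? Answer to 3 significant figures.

(242 × 10⁻³) / (74.6 × 10⁻⁶) = 3.244 × 10³

3240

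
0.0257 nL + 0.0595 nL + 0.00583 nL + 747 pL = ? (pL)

In pL:
  0.0257 nL = 0.0257e3 pL = 25.7
  0.0595 nL = 0.0595e3 pL = 59.5
  0.00583 nL = 0.00583e3 pL = 5.83
  747 pL → 747
Sum: 25.7 + 59.5 + 5.83 + 747 = 838.03

838.03 pL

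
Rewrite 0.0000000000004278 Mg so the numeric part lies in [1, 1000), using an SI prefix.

427.8 ng

= 427.8e-9 g; 1e-9 is nano.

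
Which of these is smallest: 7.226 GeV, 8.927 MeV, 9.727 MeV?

8.927 MeV

7.226 GeV = 7226000000 eV
8.927 MeV = 8927000 eV
9.727 MeV = 9727000 eV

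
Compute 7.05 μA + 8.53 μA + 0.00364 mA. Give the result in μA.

19.22 μA

In μA:
  7.05 μA → 7.05
  8.53 μA → 8.53
  0.00364 mA = 0.00364e3 μA = 3.64
Sum: 7.05 + 8.53 + 3.64 = 19.22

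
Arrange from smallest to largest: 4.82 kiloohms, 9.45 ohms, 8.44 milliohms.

8.44 milliohms < 9.45 ohms < 4.82 kiloohms

4.82 kiloohms = 4820 ohms
9.45 ohms = 9.45 ohms
8.44 milliohms = 0.00844 ohms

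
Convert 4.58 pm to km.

pico = 10⁻¹², kilo = 10³; factor is 10⁻¹⁵.
4.58 × 10⁻¹⁵ = 0.00000000000000458

0.00000000000000458 km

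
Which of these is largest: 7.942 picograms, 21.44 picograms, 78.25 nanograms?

78.25 nanograms

7.942 picograms = 0.000000000007942 grams
21.44 picograms = 0.00000000002144 grams
78.25 nanograms = 0.00000007825 grams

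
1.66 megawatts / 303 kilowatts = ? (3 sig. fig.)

(1.66e6) / (303e3) = 0.005479e3

5.48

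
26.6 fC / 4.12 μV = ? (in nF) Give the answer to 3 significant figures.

6.46 nF

(26.6 × 10⁻¹⁵) / (4.12 × 10⁻⁶) = 6.4563 × 10⁻⁹ F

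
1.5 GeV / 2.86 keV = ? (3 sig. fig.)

524000

(1.5 × 10^9) / (2.86 × 10^3) = 0.5245 × 10^6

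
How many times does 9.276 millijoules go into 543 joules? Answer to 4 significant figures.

(543) / (9.276e-3) = 58.538e3

58540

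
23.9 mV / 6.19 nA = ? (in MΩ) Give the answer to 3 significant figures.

(23.9 × 10⁻³) / (6.19 × 10⁻⁹) = 3.8611 × 10⁶ Ω

3.86 MΩ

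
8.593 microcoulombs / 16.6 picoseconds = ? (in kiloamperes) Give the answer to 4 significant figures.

(8.593 × 10⁻⁶) / (16.6 × 10⁻¹²) = 0.517651 × 10⁶ A

517.7 kiloamperes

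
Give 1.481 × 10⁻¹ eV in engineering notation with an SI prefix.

148.1 meV

= 148.1 × 10⁻³ eV; 10⁻³ is milli.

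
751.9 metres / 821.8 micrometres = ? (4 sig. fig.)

914900

(751.9) / (821.8 × 10⁻⁶) = 0.91494 × 10⁶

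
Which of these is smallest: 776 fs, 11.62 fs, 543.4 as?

776 fs = 0.000000000000776 s
11.62 fs = 0.00000000000001162 s
543.4 as = 0.0000000000000005434 s

543.4 as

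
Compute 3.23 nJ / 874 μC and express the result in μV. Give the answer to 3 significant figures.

(3.23 × 10^-9) / (874 × 10^-6) = 0.0036957 × 10^-3 V

3.70 μV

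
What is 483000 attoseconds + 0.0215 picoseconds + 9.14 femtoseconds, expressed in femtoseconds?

513.64 femtoseconds

In femtoseconds:
  483000 attoseconds = 483000e-3 femtoseconds = 483
  0.0215 picoseconds = 0.0215e3 femtoseconds = 21.5
  9.14 femtoseconds → 9.14
Sum: 483 + 21.5 + 9.14 = 513.64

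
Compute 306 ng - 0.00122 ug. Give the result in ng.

In ng:
  306 ng → 306
  0.00122 ug = 0.00122 × 10^3 ng = 1.22
Difference: 306 - 1.22 = 304.78

304.78 ng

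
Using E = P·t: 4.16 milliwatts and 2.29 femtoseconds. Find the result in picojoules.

4.16 × 10⁻³ × 2.29 × 10⁻¹⁵ = 9.5264 × 10⁻¹⁸ J

0.0000095264 picojoules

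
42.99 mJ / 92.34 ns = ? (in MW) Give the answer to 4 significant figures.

(42.99 × 10^-3) / (92.34 × 10^-9) = 0.465562 × 10^6 W

0.4656 MW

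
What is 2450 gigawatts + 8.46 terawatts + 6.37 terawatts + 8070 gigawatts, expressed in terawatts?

25.35 terawatts

In terawatts:
  2450 gigawatts = 2450e-3 terawatts = 2.45
  8.46 terawatts → 8.46
  6.37 terawatts → 6.37
  8070 gigawatts = 8070e-3 terawatts = 8.07
Sum: 2.45 + 8.46 + 6.37 + 8.07 = 25.35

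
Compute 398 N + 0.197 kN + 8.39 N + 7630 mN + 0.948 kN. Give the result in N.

1559.02 N

In N:
  398 N → 398
  0.197 kN = 0.197 × 10³ N = 197
  8.39 N → 8.39
  7630 mN = 7630 × 10⁻³ N = 7.63
  0.948 kN = 0.948 × 10³ N = 948
Sum: 398 + 197 + 8.39 + 7.63 + 948 = 1559.02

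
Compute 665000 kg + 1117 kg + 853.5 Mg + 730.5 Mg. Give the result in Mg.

In Mg:
  665000 kg = 665000e-3 Mg = 665
  1117 kg = 1117e-3 Mg = 1.117
  853.5 Mg → 853.5
  730.5 Mg → 730.5
Sum: 665 + 1.117 + 853.5 + 730.5 = 2250.117

2250.117 Mg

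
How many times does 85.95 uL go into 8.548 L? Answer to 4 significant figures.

(8.548) / (85.95 × 10⁻⁶) = 0.099453 × 10⁶

99450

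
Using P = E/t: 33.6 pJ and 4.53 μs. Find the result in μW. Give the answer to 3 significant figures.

(33.6 × 10^-12) / (4.53 × 10^-6) = 7.4172 × 10^-6 W

7.42 μW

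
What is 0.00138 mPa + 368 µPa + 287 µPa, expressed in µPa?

656.38 µPa

In µPa:
  0.00138 mPa = 0.00138 × 10^3 µPa = 1.38
  368 µPa → 368
  287 µPa → 287
Sum: 1.38 + 368 + 287 = 656.38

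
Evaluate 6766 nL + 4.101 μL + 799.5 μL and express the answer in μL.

810.367 μL

In μL:
  6766 nL = 6766 × 10⁻³ μL = 6.766
  4.101 μL → 4.101
  799.5 μL → 799.5
Sum: 6.766 + 4.101 + 799.5 = 810.367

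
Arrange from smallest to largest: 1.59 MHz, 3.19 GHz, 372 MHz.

1.59 MHz = 1590000 Hz
3.19 GHz = 3190000000 Hz
372 MHz = 372000000 Hz

1.59 MHz < 372 MHz < 3.19 GHz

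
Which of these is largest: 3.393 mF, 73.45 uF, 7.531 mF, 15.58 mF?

3.393 mF = 0.003393 F
73.45 uF = 0.00007345 F
7.531 mF = 0.007531 F
15.58 mF = 0.01558 F

15.58 mF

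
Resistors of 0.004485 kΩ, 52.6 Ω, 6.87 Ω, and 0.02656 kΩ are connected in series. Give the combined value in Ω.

90.515 Ω

In Ω:
  0.004485 kΩ = 0.004485 × 10³ Ω = 4.485
  52.6 Ω → 52.6
  6.87 Ω → 6.87
  0.02656 kΩ = 0.02656 × 10³ Ω = 26.56
Sum: 4.485 + 52.6 + 6.87 + 26.56 = 90.515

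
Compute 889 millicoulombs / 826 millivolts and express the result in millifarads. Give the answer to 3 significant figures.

(889 × 10⁻³) / (826 × 10⁻³) = 1.0763 F

1080 millifarads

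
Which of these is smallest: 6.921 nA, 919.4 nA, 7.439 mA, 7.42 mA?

6.921 nA = 0.000000006921 A
919.4 nA = 0.0000009194 A
7.439 mA = 0.007439 A
7.42 mA = 0.00742 A

6.921 nA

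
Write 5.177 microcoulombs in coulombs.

micro = 10⁻⁶, (no prefix) = 10⁰; factor is 10⁻⁶.
5.177 × 10⁻⁶ = 0.000005177

0.000005177 coulombs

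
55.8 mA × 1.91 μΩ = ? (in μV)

55.8 × 10^-3 × 1.91 × 10^-6 = 106.578 × 10^-9 V

0.106578 μV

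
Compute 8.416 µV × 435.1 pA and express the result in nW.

8.416 × 10^-6 × 435.1 × 10^-12 = 3661.8016 × 10^-18 W

0.0000036618016 nW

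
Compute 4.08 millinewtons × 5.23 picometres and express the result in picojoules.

4.08 × 10^-3 × 5.23 × 10^-12 = 21.3384 × 10^-15 J

0.0213384 picojoules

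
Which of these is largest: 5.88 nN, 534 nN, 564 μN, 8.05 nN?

5.88 nN = 0.00000000588 N
534 nN = 0.000000534 N
564 μN = 0.000564 N
8.05 nN = 0.00000000805 N

564 μN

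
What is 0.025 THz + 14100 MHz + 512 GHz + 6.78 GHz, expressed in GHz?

557.88 GHz

In GHz:
  0.025 THz = 0.025 × 10³ GHz = 25
  14100 MHz = 14100 × 10⁻³ GHz = 14.1
  512 GHz → 512
  6.78 GHz → 6.78
Sum: 25 + 14.1 + 512 + 6.78 = 557.88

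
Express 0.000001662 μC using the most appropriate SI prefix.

1.662 pC

= 1.662 × 10^-12 C; 10^-12 is pico.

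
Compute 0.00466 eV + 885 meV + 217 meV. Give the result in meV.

1106.66 meV

In meV:
  0.00466 eV = 0.00466e3 meV = 4.66
  885 meV → 885
  217 meV → 217
Sum: 4.66 + 885 + 217 = 1106.66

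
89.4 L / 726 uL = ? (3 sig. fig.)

123000

(89.4) / (726 × 10⁻⁶) = 0.1231 × 10⁶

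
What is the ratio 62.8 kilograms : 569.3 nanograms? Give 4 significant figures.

(62.8 × 10³) / (569.3 × 10⁻⁹) = 0.11031 × 10¹²

110300000000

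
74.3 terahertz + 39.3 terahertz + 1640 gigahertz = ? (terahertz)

115.24 terahertz

In terahertz:
  74.3 terahertz → 74.3
  39.3 terahertz → 39.3
  1640 gigahertz = 1640 × 10⁻³ terahertz = 1.64
Sum: 74.3 + 39.3 + 1.64 = 115.24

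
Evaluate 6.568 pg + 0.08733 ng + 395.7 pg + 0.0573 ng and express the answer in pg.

546.898 pg

In pg:
  6.568 pg → 6.568
  0.08733 ng = 0.08733 × 10^3 pg = 87.33
  395.7 pg → 395.7
  0.0573 ng = 0.0573 × 10^3 pg = 57.3
Sum: 6.568 + 87.33 + 395.7 + 57.3 = 546.898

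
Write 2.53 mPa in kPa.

0.00000253 kPa

milli = 10^-3, kilo = 10^3; factor is 10^-6.
2.53 × 10^-6 = 0.00000253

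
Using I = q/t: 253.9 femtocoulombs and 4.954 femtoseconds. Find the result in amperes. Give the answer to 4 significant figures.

(253.9e-15) / (4.954e-15) = 51.2515 A

51.25 amperes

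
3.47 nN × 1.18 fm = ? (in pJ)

0.0000000000040946 pJ

3.47e-9 × 1.18e-15 = 4.0946e-24 J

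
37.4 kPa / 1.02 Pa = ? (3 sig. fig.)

(37.4 × 10^3) / (1.02) = 36.67 × 10^3

36700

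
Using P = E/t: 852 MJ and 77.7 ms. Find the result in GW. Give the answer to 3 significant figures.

11.0 GW

(852e6) / (77.7e-3) = 10.965e9 W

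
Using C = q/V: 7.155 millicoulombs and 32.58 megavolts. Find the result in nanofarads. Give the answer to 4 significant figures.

(7.155e-3) / (32.58e6) = 0.219613e-9 F

0.2196 nanofarads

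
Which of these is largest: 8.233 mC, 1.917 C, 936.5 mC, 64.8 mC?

8.233 mC = 0.008233 C
1.917 C = 1.917 C
936.5 mC = 0.9365 C
64.8 mC = 0.0648 C

1.917 C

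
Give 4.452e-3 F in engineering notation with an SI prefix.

= 4.452e-3 F; 1e-3 is milli.

4.452 mF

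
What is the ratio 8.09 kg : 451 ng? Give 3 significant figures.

17900000000

(8.09e3) / (451e-9) = 0.01794e12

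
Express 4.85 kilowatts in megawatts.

0.00485 megawatts

kilo = 10^3, mega = 10^6; factor is 10^-3.
4.85 × 10^-3 = 0.00485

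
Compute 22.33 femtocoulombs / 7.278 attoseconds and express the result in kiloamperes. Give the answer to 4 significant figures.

3.068 kiloamperes

(22.33 × 10^-15) / (7.278 × 10^-18) = 3.06815 × 10^3 A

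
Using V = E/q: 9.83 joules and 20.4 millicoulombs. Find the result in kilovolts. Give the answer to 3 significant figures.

(9.83) / (20.4e-3) = 0.48186e3 V

0.482 kilovolts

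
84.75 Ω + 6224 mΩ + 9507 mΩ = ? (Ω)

100.481 Ω

In Ω:
  84.75 Ω → 84.75
  6224 mΩ = 6224 × 10^-3 Ω = 6.224
  9507 mΩ = 9507 × 10^-3 Ω = 9.507
Sum: 84.75 + 6.224 + 9.507 = 100.481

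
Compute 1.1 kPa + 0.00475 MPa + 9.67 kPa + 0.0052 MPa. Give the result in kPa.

20.72 kPa

In kPa:
  1.1 kPa → 1.1
  0.00475 MPa = 0.00475 × 10^3 kPa = 4.75
  9.67 kPa → 9.67
  0.0052 MPa = 0.0052 × 10^3 kPa = 5.2
Sum: 1.1 + 4.75 + 9.67 + 5.2 = 20.72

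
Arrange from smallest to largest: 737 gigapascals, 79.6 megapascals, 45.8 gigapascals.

737 gigapascals = 737000000000 pascals
79.6 megapascals = 79600000 pascals
45.8 gigapascals = 45800000000 pascals

79.6 megapascals < 45.8 gigapascals < 737 gigapascals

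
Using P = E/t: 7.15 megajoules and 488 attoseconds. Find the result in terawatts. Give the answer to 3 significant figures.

14700000000 terawatts

(7.15 × 10⁶) / (488 × 10⁻¹⁸) = 0.014652 × 10²⁴ W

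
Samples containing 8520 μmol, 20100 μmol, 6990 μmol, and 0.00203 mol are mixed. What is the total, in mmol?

37.64 mmol

In mmol:
  8520 μmol = 8520e-3 mmol = 8.52
  20100 μmol = 20100e-3 mmol = 20.1
  6990 μmol = 6990e-3 mmol = 6.99
  0.00203 mol = 0.00203e3 mmol = 2.03
Sum: 8.52 + 20.1 + 6.99 + 2.03 = 37.64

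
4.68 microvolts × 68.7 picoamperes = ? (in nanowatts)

0.000000321516 nanowatts

4.68 × 10^-6 × 68.7 × 10^-12 = 321.516 × 10^-18 W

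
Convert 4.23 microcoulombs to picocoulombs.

micro = 1e-6, pico = 1e-12; factor is 1e6.
4.23 × 1e6 = 4230000

4230000 picocoulombs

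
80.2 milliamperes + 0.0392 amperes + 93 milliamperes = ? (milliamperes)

212.4 milliamperes

In milliamperes:
  80.2 milliamperes → 80.2
  0.0392 amperes = 0.0392 × 10³ milliamperes = 39.2
  93 milliamperes → 93
Sum: 80.2 + 39.2 + 93 = 212.4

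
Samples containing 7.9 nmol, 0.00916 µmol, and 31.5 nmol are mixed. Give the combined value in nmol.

48.56 nmol

In nmol:
  7.9 nmol → 7.9
  0.00916 µmol = 0.00916 × 10^3 nmol = 9.16
  31.5 nmol → 31.5
Sum: 7.9 + 9.16 + 31.5 = 48.56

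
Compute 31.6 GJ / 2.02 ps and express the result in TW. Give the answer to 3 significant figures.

(31.6 × 10⁹) / (2.02 × 10⁻¹²) = 15.644 × 10²¹ W

15600000000 TW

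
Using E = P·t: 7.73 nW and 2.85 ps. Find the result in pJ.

7.73 × 10⁻⁹ × 2.85 × 10⁻¹² = 22.0305 × 10⁻²¹ J

0.0000000220305 pJ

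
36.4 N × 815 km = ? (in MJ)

29.666 MJ

36.4 × 815 × 10^3 = 29666 × 10^3 J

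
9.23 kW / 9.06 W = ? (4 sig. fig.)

(9.23 × 10^3) / (9.06) = 1.0188 × 10^3

1019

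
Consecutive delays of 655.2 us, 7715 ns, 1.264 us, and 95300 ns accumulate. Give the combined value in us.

759.479 us

In us:
  655.2 us → 655.2
  7715 ns = 7715 × 10⁻³ us = 7.715
  1.264 us → 1.264
  95300 ns = 95300 × 10⁻³ us = 95.3
Sum: 655.2 + 7.715 + 1.264 + 95.3 = 759.479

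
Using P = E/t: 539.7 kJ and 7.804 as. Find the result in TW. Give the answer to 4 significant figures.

(539.7e3) / (7.804e-18) = 69.1568e21 W

69160000000 TW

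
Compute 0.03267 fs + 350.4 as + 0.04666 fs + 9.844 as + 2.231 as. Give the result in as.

441.805 as

In as:
  0.03267 fs = 0.03267 × 10^3 as = 32.67
  350.4 as → 350.4
  0.04666 fs = 0.04666 × 10^3 as = 46.66
  9.844 as → 9.844
  2.231 as → 2.231
Sum: 32.67 + 350.4 + 46.66 + 9.844 + 2.231 = 441.805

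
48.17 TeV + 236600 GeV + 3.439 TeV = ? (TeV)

288.209 TeV

In TeV:
  48.17 TeV → 48.17
  236600 GeV = 236600 × 10^-3 TeV = 236.6
  3.439 TeV → 3.439
Sum: 48.17 + 236.6 + 3.439 = 288.209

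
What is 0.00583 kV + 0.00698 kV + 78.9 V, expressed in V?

91.71 V

In V:
  0.00583 kV = 0.00583 × 10^3 V = 5.83
  0.00698 kV = 0.00698 × 10^3 V = 6.98
  78.9 V → 78.9
Sum: 5.83 + 6.98 + 78.9 = 91.71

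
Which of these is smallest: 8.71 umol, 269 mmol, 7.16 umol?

8.71 umol = 0.00000871 mol
269 mmol = 0.269 mol
7.16 umol = 0.00000716 mol

7.16 umol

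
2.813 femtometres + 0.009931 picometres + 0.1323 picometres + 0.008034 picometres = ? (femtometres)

153.078 femtometres

In femtometres:
  2.813 femtometres → 2.813
  0.009931 picometres = 0.009931e3 femtometres = 9.931
  0.1323 picometres = 0.1323e3 femtometres = 132.3
  0.008034 picometres = 0.008034e3 femtometres = 8.034
Sum: 2.813 + 9.931 + 132.3 + 8.034 = 153.078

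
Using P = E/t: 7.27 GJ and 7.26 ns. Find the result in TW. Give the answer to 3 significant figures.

(7.27 × 10^9) / (7.26 × 10^-9) = 1.0014 × 10^18 W

1000000 TW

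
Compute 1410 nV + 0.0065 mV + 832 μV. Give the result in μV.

In μV:
  1410 nV = 1410 × 10⁻³ μV = 1.41
  0.0065 mV = 0.0065 × 10³ μV = 6.5
  832 μV → 832
Sum: 1.41 + 6.5 + 832 = 839.91

839.91 μV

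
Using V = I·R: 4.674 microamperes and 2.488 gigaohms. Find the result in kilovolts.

11.628912 kilovolts

4.674 × 10⁻⁶ × 2.488 × 10⁹ = 11.628912 × 10³ V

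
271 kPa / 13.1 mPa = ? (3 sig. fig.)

20700000

(271 × 10³) / (13.1 × 10⁻³) = 20.69 × 10⁶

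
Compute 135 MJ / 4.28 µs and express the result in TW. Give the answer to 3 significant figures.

(135 × 10^6) / (4.28 × 10^-6) = 31.542 × 10^12 W

31.5 TW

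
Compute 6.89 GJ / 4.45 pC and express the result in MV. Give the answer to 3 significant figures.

(6.89 × 10^9) / (4.45 × 10^-12) = 1.5483 × 10^21 V

1550000000000000 MV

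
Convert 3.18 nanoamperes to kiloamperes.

nano = 10^-9, kilo = 10^3; factor is 10^-12.
3.18 × 10^-12 = 0.00000000000318

0.00000000000318 kiloamperes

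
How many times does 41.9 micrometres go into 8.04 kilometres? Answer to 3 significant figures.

192000000

(8.04 × 10^3) / (41.9 × 10^-6) = 0.1919 × 10^9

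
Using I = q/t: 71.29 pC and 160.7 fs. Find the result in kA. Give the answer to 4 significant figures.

(71.29e-12) / (160.7e-15) = 0.443622e3 A

0.4436 kA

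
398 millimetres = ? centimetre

39.8 centimetres

milli = 10⁻³, centi = 10⁻²; factor is 10⁻¹.
398 × 10⁻¹ = 39.8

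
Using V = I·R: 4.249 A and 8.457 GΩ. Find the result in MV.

35933.793 MV

4.249 × 8.457 × 10⁹ = 35.933793 × 10⁹ V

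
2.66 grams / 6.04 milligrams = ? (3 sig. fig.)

(2.66) / (6.04e-3) = 0.4404e3

440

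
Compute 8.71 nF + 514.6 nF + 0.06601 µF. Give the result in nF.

In nF:
  8.71 nF → 8.71
  514.6 nF → 514.6
  0.06601 µF = 0.06601 × 10^3 nF = 66.01
Sum: 8.71 + 514.6 + 66.01 = 589.32

589.32 nF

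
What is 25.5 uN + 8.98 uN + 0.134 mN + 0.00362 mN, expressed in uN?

172.1 uN

In uN:
  25.5 uN → 25.5
  8.98 uN → 8.98
  0.134 mN = 0.134 × 10³ uN = 134
  0.00362 mN = 0.00362 × 10³ uN = 3.62
Sum: 25.5 + 8.98 + 134 + 3.62 = 172.1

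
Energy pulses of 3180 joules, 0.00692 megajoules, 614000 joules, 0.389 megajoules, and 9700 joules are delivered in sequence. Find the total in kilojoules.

1022.8 kilojoules

In kilojoules:
  3180 joules = 3180e-3 kilojoules = 3.18
  0.00692 megajoules = 0.00692e3 kilojoules = 6.92
  614000 joules = 614000e-3 kilojoules = 614
  0.389 megajoules = 0.389e3 kilojoules = 389
  9700 joules = 9700e-3 kilojoules = 9.7
Sum: 3.18 + 6.92 + 614 + 389 + 9.7 = 1022.8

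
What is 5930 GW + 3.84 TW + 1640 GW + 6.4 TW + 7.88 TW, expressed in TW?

In TW:
  5930 GW = 5930 × 10⁻³ TW = 5.93
  3.84 TW → 3.84
  1640 GW = 1640 × 10⁻³ TW = 1.64
  6.4 TW → 6.4
  7.88 TW → 7.88
Sum: 5.93 + 3.84 + 1.64 + 6.4 + 7.88 = 25.69

25.69 TW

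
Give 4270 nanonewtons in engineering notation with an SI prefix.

4.27 micronewtons

= 4.27 × 10^-6 newtons; 10^-6 is micro.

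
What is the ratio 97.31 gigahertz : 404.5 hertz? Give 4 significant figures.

240600000

(97.31 × 10⁹) / (404.5) = 0.24057 × 10⁹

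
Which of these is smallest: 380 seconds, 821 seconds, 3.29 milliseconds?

380 seconds = 380 seconds
821 seconds = 821 seconds
3.29 milliseconds = 0.00329 seconds

3.29 milliseconds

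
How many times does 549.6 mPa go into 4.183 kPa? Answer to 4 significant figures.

(4.183 × 10³) / (549.6 × 10⁻³) = 0.007611 × 10⁶

7611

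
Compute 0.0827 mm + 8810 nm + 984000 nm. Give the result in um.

In um:
  0.0827 mm = 0.0827 × 10^3 um = 82.7
  8810 nm = 8810 × 10^-3 um = 8.81
  984000 nm = 984000 × 10^-3 um = 984
Sum: 82.7 + 8.81 + 984 = 1075.51

1075.51 um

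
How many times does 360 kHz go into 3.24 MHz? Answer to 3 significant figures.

(3.24 × 10⁶) / (360 × 10³) = 0.009 × 10³

9.00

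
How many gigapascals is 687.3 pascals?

0.0000006873 gigapascals

(no prefix) = 1e0, giga = 1e9; factor is 1e-9.
687.3 × 1e-9 = 0.0000006873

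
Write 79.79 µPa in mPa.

micro = 1e-6, milli = 1e-3; factor is 1e-3.
79.79 × 1e-3 = 0.07979

0.07979 mPa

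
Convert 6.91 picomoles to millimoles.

pico = 1e-12, milli = 1e-3; factor is 1e-9.
6.91 × 1e-9 = 0.00000000691

0.00000000691 millimoles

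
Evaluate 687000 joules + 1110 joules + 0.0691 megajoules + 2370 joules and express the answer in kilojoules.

759.58 kilojoules

In kilojoules:
  687000 joules = 687000e-3 kilojoules = 687
  1110 joules = 1110e-3 kilojoules = 1.11
  0.0691 megajoules = 0.0691e3 kilojoules = 69.1
  2370 joules = 2370e-3 kilojoules = 2.37
Sum: 687 + 1.11 + 69.1 + 2.37 = 759.58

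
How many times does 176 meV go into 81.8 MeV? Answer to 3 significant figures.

(81.8 × 10^6) / (176 × 10^-3) = 0.4648 × 10^9

465000000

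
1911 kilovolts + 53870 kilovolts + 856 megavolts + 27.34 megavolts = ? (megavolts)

In megavolts:
  1911 kilovolts = 1911 × 10^-3 megavolts = 1.911
  53870 kilovolts = 53870 × 10^-3 megavolts = 53.87
  856 megavolts → 856
  27.34 megavolts → 27.34
Sum: 1.911 + 53.87 + 856 + 27.34 = 939.121

939.121 megavolts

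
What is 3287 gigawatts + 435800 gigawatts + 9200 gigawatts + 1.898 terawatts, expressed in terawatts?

In terawatts:
  3287 gigawatts = 3287 × 10⁻³ terawatts = 3.287
  435800 gigawatts = 435800 × 10⁻³ terawatts = 435.8
  9200 gigawatts = 9200 × 10⁻³ terawatts = 9.2
  1.898 terawatts → 1.898
Sum: 3.287 + 435.8 + 9.2 + 1.898 = 450.185

450.185 terawatts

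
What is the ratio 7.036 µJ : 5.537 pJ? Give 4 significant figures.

(7.036e-6) / (5.537e-12) = 1.2707e6

1271000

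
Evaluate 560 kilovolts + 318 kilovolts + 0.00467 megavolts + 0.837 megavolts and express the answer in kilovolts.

1719.67 kilovolts

In kilovolts:
  560 kilovolts → 560
  318 kilovolts → 318
  0.00467 megavolts = 0.00467 × 10^3 kilovolts = 4.67
  0.837 megavolts = 0.837 × 10^3 kilovolts = 837
Sum: 560 + 318 + 4.67 + 837 = 1719.67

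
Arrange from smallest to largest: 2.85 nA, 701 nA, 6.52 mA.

2.85 nA < 701 nA < 6.52 mA

2.85 nA = 0.00000000285 A
701 nA = 0.000000701 A
6.52 mA = 0.00652 A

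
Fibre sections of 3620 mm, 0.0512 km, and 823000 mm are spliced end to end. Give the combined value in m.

877.82 m

In m:
  3620 mm = 3620 × 10^-3 m = 3.62
  0.0512 km = 0.0512 × 10^3 m = 51.2
  823000 mm = 823000 × 10^-3 m = 823
Sum: 3.62 + 51.2 + 823 = 877.82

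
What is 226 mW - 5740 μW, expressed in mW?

220.26 mW

In mW:
  226 mW → 226
  5740 μW = 5740e-3 mW = 5.74
Difference: 226 - 5.74 = 220.26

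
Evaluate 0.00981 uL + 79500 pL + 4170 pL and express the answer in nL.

In nL:
  0.00981 uL = 0.00981 × 10³ nL = 9.81
  79500 pL = 79500 × 10⁻³ nL = 79.5
  4170 pL = 4170 × 10⁻³ nL = 4.17
Sum: 9.81 + 79.5 + 4.17 = 93.48

93.48 nL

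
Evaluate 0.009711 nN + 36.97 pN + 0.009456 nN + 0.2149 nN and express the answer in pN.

271.037 pN

In pN:
  0.009711 nN = 0.009711 × 10³ pN = 9.711
  36.97 pN → 36.97
  0.009456 nN = 0.009456 × 10³ pN = 9.456
  0.2149 nN = 0.2149 × 10³ pN = 214.9
Sum: 9.711 + 36.97 + 9.456 + 214.9 = 271.037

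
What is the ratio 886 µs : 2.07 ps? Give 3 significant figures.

(886 × 10^-6) / (2.07 × 10^-12) = 428 × 10^6

428000000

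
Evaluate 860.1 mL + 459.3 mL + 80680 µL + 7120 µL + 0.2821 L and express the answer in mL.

1689.3 mL

In mL:
  860.1 mL → 860.1
  459.3 mL → 459.3
  80680 µL = 80680 × 10⁻³ mL = 80.68
  7120 µL = 7120 × 10⁻³ mL = 7.12
  0.2821 L = 0.2821 × 10³ mL = 282.1
Sum: 860.1 + 459.3 + 80.68 + 7.12 + 282.1 = 1689.3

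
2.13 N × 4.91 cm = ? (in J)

2.13 × 4.91 × 10⁻² = 10.4583 × 10⁻² J

0.104583 J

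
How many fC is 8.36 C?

(no prefix) = 1e0, femto = 1e-15; factor is 1e15.
8.36 × 1e15 = 8360000000000000

8360000000000000 fC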